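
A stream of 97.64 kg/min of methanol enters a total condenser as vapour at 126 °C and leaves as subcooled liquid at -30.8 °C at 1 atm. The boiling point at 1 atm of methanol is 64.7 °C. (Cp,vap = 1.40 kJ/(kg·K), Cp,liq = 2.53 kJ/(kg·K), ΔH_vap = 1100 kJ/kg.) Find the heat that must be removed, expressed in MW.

Q_c = 2.32 MW

vapour 126→64.7 °C: -85.82 kJ/kg
condensation at 64.7 °C: -1100 kJ/kg
liquid 64.7→-30.8 °C: -241.61 kJ/kg
Δh = -85.82 + -1100 + -241.61 = -1427.4 kJ/kg
Q = ṁ·Δh = 97.64 kg/min × -1427.4 kJ/kg = -139370 kJ/min
|Q| = 2322.9 kW = 2.3229 MW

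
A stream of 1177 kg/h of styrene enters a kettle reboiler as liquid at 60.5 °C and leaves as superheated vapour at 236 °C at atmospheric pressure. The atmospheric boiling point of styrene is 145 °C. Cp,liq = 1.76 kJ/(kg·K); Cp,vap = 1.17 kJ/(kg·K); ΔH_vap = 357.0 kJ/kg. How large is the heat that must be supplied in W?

liquid 60.5→145 °C: 148.72 kJ/kg
vaporisation at 145 °C: 357 kJ/kg
vapour 145→236 °C: 106.47 kJ/kg
Δh = 148.72 + 357 + 106.47 = 612.19 kJ/kg
Q = ṁ·Δh = 1177 kg/h × 612.19 kJ/kg = 720550 kJ/h
|Q| = 200.15 kW = 200150 W

Q = 200000 W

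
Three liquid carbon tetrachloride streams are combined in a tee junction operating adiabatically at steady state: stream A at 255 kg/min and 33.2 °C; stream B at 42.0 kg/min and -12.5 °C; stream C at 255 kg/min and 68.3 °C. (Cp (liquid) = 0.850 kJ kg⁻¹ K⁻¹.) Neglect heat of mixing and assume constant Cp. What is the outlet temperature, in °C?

T_out = 45.9 °C

No heat crosses the boundary, so H_out = H_in.
T_out = Σ ṁᵢCp,ᵢTᵢ / Σ ṁᵢCp,ᵢ
      = 21554 / 469.2 = 45.938 °C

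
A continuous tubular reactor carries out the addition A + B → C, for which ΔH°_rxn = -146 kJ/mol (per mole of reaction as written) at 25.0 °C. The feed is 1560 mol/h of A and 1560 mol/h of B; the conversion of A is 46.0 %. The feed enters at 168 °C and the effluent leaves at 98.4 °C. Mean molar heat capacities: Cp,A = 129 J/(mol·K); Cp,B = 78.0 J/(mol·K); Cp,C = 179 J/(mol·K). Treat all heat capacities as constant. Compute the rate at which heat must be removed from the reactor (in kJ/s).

Q_out = 35.8 kJ/s

Extent of reaction ξ = 0.460 × 1560 = 717.6 mol/h
Reaction term: ξ·ΔH°_rxn = 717.6 × -146 = -104770 kJ/h
Sensible, feed 168→25 °C: -46178 kJ/h
Outlet flows (mol/h): A 842.4, B 842.4, C 717.6
Sensible, products 25→98.4 °C: 22228 kJ/h
Q = ΔH = -128720 kJ/h = -35.755 kW
Heat removed = 35.755 kJ/s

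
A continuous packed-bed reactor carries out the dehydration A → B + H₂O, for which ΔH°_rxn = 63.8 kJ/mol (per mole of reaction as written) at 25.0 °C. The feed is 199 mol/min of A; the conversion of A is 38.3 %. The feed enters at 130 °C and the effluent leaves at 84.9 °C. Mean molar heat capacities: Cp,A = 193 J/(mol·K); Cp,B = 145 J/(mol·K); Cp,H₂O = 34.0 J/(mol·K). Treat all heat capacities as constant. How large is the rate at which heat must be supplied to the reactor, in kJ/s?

Q_in = 51.1 kJ/s

Extent of reaction ξ = 0.383 × 199 = 76.217 mol/min
Reaction term: ξ·ΔH°_rxn = 76.217 × 63.8 = 4862.6 kJ/min
Sensible, feed 130→25 °C: -4032.7 kJ/min
Outlet flows (mol/min): A 122.78, B 76.217, H₂O 76.217
Sensible, products 25→84.9 °C: 2236.7 kJ/min
Q = ΔH = 3066.6 kJ/min = 51.11 kW
Heat supplied = 51.11 kJ/s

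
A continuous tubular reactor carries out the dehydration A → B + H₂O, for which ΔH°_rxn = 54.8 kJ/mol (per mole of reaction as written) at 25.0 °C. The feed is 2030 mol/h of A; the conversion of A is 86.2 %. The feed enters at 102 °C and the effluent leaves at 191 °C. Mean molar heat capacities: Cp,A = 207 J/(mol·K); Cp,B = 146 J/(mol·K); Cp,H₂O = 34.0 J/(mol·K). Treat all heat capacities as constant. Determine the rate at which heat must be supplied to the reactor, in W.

Q_in = 34800 W

Extent of reaction ξ = 0.862 × 2030 = 1749.9 mol/h
Reaction term: ξ·ΔH°_rxn = 1749.9 × 54.8 = 95892 kJ/h
Sensible, feed 102→25 °C: -32356 kJ/h
Outlet flows (mol/h): A 280.14, B 1749.9, H₂O 1749.9
Sensible, products 25→191 °C: 61912 kJ/h
Q = ΔH = 125450 kJ/h = 34.847 kW
Heat supplied = 34847 W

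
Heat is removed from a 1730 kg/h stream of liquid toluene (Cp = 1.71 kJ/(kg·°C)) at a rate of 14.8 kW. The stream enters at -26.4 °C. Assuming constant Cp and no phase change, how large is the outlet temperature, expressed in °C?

Q = 14.8 kW = 53280 kJ/h
ΔT = Q/(ṁ·Cp) = 53280/(1730×1.71) = 18.01 K
T_out = -26.4 − 18.01 = -44.41 °C

T_out = -44.4 °C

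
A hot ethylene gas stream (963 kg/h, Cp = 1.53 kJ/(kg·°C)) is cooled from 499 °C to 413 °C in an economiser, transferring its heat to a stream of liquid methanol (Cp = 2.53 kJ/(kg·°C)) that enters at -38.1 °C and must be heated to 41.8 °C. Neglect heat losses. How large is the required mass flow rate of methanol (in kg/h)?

Heat released by hot stream: Q = 963 × 1.53 × (499 − 413) = 126710 kJ/h
Energy balance on cold side (adiabatic exchanger): Q = ṁ_c·Cp_c·(T_c,out − T_c,in)
ṁ_c = 126710 / [2.53 × (41.8 − -38.1)] = 626.83 kg/h

ṁ_c = 627 kg/h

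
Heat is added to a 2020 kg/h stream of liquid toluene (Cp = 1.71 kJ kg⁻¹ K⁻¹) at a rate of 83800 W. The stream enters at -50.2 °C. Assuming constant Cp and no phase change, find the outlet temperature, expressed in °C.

T_out = 37.1 °C

Q = 83800 W = 301680 kJ/h
ΔT = Q/(ṁ·Cp) = 301680/(2020×1.71) = 87.337 K
T_out = -50.2 + 87.337 = 37.137 °C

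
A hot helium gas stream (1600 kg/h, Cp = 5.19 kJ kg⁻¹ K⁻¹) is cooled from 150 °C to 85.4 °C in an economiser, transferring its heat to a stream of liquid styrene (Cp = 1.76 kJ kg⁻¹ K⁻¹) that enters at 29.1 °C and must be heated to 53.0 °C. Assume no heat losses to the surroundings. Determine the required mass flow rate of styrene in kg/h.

Heat released by hot stream: Q = 1600 × 5.19 × (150 − 85.4) = 536440 kJ/h
Energy balance on cold side (adiabatic exchanger): Q = ṁ_c·Cp_c·(T_c,out − T_c,in)
ṁ_c = 536440 / [1.76 × (53.0 − 29.1)] = 12753 kg/h

ṁ_c = 12800 kg/h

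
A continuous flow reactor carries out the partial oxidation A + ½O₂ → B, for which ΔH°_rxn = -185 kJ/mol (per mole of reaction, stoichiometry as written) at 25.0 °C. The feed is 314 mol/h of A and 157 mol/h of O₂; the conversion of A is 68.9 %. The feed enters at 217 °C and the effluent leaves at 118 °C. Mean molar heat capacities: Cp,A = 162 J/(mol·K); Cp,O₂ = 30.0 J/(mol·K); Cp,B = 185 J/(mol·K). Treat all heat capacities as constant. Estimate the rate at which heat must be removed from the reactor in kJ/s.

Q_out = 12.6 kJ/s

Extent of reaction ξ = 0.689 × 314 = 216.35 mol/h
Reaction term: ξ·ΔH°_rxn = 216.35 × -185 = -40024 kJ/h
Sensible, feed 217→25 °C: -10671 kJ/h
Outlet flows (mol/h): A 97.654, O₂ 48.827, B 216.35
Sensible, products 25→118 °C: 5329.7 kJ/h
Q = ΔH = -45365 kJ/h = -12.601 kW
Heat removed = 12.601 kJ/s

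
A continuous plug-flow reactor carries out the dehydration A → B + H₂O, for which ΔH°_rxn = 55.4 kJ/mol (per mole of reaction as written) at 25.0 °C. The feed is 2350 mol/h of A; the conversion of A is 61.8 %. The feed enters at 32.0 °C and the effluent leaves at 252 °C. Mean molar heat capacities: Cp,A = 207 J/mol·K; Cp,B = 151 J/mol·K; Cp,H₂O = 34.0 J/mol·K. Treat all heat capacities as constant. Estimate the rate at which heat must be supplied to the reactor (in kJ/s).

Extent of reaction ξ = 0.618 × 2350 = 1452.3 mol/h
Reaction term: ξ·ΔH°_rxn = 1452.3 × 55.4 = 80457 kJ/h
Sensible, feed 32.0→25 °C: -3405.2 kJ/h
Outlet flows (mol/h): A 897.7, B 1452.3, H₂O 1452.3
Sensible, products 25→252 °C: 103170 kJ/h
Q = ΔH = 180220 kJ/h = 50.062 kW
Heat supplied = 50.062 kJ/s

Q_in = 50.1 kJ/s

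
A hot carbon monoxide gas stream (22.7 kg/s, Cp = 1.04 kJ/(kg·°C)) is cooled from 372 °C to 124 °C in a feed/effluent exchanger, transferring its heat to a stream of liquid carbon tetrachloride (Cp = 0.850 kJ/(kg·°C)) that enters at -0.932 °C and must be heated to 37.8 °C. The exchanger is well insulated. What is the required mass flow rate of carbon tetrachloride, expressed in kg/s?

ṁ_c = 178 kg/s

Heat released by hot stream: Q = 22.7 × 1.04 × (372 − 124) = 5854.8 kJ/s
Energy balance on cold side (adiabatic exchanger): Q = ṁ_c·Cp_c·(T_c,out − T_c,in)
ṁ_c = 5854.8 / [0.850 × (37.8 − -0.932)] = 177.84 kg/s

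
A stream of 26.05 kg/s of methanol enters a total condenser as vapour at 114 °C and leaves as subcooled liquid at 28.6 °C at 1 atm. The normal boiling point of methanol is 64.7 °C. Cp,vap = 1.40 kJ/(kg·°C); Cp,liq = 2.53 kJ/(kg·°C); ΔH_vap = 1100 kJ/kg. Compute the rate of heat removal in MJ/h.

vapour 114→64.7 °C: -69.02 kJ/kg
condensation at 64.7 °C: -1100 kJ/kg
liquid 64.7→28.6 °C: -91.333 kJ/kg
Δh = -69.02 + -1100 + -91.333 = -1260.4 kJ/kg
Q = ṁ·Δh = 26.05 kg/s × -1260.4 kJ/kg = -32832 kJ/s
|Q| = 32832 kW = 118200 MJ/h

Q_c = 118000 MJ/h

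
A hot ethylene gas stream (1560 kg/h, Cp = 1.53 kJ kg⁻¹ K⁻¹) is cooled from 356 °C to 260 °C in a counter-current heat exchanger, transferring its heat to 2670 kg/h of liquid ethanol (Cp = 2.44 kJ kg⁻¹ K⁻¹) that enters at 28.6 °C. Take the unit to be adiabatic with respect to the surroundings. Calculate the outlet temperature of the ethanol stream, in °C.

Heat released by hot stream: Q = 1560 × 1.53 × (356 − 260) = 229130 kJ/h
Energy balance on cold side (adiabatic exchanger): Q = ṁ_c·Cp_c·(T_c,out − T_c,in)
T_c,out = 28.6 + 229130/(2670 × 2.44) = 63.771 °C

T_c,out = 63.8 °C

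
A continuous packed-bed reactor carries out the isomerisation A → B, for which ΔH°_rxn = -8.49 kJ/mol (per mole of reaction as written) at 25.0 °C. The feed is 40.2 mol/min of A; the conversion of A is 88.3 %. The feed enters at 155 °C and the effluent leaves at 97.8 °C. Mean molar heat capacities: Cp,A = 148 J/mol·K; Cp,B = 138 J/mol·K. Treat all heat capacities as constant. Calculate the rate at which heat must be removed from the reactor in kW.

Extent of reaction ξ = 0.883 × 40.2 = 35.497 mol/min
Reaction term: ξ·ΔH°_rxn = 35.497 × -8.49 = -301.37 kJ/min
Sensible, feed 155→25 °C: -773.45 kJ/min
Outlet flows (mol/min): A 4.7034, B 35.497
Sensible, products 25→97.8 °C: 407.29 kJ/min
Q = ΔH = -667.52 kJ/min = -11.125 kW
Heat removed = 11.125 kW

Q_out = 11.1 kW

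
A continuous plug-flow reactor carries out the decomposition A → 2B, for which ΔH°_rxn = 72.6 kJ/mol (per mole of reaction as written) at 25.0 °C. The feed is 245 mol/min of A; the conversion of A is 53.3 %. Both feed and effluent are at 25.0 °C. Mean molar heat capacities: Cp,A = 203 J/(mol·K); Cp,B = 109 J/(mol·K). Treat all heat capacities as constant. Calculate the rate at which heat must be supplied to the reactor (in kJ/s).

Q_in = 158 kJ/s

Extent of reaction ξ = 0.533 × 245 = 130.59 mol/min
Reaction term: ξ·ΔH°_rxn = 130.59 × 72.6 = 9480.5 kJ/min
Q = ΔH = 9480.5 kJ/min = 158.01 kW
Heat supplied = 158.01 kJ/s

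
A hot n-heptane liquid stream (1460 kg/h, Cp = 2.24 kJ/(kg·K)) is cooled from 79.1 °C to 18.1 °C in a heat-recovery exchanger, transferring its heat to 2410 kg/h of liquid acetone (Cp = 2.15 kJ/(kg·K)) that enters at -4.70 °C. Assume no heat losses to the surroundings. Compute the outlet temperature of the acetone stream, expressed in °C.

Heat released by hot stream: Q = 1460 × 2.24 × (79.1 − 18.1) = 199490 kJ/h
Energy balance on cold side (adiabatic exchanger): Q = ṁ_c·Cp_c·(T_c,out − T_c,in)
T_c,out = -4.70 + 199490/(2410 × 2.15) = 33.801 °C

T_c,out = 33.8 °C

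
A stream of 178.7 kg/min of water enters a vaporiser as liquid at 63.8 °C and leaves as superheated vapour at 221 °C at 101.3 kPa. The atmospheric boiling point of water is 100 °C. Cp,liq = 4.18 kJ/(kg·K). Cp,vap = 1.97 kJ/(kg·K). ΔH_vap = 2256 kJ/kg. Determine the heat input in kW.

liquid 63.8→100 °C: 151.32 kJ/kg
vaporisation at 100 °C: 2256 kJ/kg
vapour 100→221 °C: 238.37 kJ/kg
Δh = 151.32 + 2256 + 238.37 = 2645.7 kJ/kg
Q = ṁ·Δh = 178.7 kg/min × 2645.7 kJ/kg = 472780 kJ/min
|Q| = 7879.7 kW

Q = 7880 kW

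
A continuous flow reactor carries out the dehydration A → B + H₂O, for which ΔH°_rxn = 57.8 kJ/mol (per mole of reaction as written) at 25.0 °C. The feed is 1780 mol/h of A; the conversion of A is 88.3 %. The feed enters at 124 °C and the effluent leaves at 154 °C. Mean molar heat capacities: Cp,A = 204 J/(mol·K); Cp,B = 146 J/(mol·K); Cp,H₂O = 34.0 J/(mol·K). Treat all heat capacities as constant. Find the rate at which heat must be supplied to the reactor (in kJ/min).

Extent of reaction ξ = 0.883 × 1780 = 1571.7 mol/h
Reaction term: ξ·ΔH°_rxn = 1571.7 × 57.8 = 90847 kJ/h
Sensible, feed 124→25 °C: -35949 kJ/h
Outlet flows (mol/h): A 208.26, B 1571.7, H₂O 1571.7
Sensible, products 25→154 °C: 41976 kJ/h
Q = ΔH = 96874 kJ/h = 26.909 kW
Heat supplied = 1614.6 kJ/min

Q_in = 1610 kJ/min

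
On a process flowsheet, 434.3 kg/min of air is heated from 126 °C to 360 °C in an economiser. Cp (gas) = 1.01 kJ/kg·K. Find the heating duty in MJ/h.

Q = ṁ·Cp·ΔT = 434.3 × 1.01 × (360 − 126) = 102640 kJ/min
Converting: 102640 / 60 s = 1710.7 kW
Heating duty = 6158.5 MJ/h

Q = 6160 MJ/h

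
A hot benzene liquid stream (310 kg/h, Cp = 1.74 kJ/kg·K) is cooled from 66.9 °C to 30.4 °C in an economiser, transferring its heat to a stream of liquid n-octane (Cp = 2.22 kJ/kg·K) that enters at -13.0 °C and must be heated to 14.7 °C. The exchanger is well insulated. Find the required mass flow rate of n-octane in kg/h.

Heat released by hot stream: Q = 310 × 1.74 × (66.9 − 30.4) = 19688 kJ/h
Energy balance on cold side (adiabatic exchanger): Q = ṁ_c·Cp_c·(T_c,out − T_c,in)
ṁ_c = 19688 / [2.22 × (14.7 − -13.0)] = 320.16 kg/h

ṁ_c = 320 kg/h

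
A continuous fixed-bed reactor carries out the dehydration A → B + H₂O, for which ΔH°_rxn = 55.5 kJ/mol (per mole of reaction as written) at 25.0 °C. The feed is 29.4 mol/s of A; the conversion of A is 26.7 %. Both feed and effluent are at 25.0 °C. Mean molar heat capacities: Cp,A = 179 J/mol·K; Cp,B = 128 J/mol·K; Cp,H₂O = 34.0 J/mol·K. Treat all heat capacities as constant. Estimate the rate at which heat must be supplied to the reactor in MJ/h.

Extent of reaction ξ = 0.267 × 29.4 = 7.8498 mol/s
Reaction term: ξ·ΔH°_rxn = 7.8498 × 55.5 = 435.66 kJ/s
Q = ΔH = 435.66 kJ/s = 435.66 kW
Heat supplied = 1568.4 MJ/h

Q_in = 1570 MJ/h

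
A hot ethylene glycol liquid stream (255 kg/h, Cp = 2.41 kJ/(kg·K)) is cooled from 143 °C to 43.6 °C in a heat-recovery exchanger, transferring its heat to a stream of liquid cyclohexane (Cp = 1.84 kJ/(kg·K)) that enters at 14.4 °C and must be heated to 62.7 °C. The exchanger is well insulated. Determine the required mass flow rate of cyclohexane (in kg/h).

ṁ_c = 687 kg/h

Heat released by hot stream: Q = 255 × 2.41 × (143 − 43.6) = 61086 kJ/h
Energy balance on cold side (adiabatic exchanger): Q = ṁ_c·Cp_c·(T_c,out − T_c,in)
ṁ_c = 61086 / [1.84 × (62.7 − 14.4)] = 687.35 kg/h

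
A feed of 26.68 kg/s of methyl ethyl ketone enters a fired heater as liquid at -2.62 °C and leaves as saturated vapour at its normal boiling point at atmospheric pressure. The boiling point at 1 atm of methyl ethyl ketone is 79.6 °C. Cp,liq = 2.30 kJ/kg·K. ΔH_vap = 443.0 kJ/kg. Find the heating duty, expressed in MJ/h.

liquid -2.62→79.6 °C: 189.11 kJ/kg
vaporisation at 79.6 °C: 443 kJ/kg
Δh = 189.11 + 443 = 632.11 kJ/kg
Q = ṁ·Δh = 26.68 kg/s × 632.11 kJ/kg = 16865 kJ/s
|Q| = 16865 kW = 60713 MJ/h

Q = 60700 MJ/h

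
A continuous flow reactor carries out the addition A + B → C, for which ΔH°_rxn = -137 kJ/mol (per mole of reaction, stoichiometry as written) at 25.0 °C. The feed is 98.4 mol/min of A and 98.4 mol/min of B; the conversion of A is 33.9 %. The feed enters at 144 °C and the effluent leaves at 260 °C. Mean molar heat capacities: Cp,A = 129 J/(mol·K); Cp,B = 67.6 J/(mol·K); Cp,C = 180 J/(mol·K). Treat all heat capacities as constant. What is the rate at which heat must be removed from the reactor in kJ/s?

Extent of reaction ξ = 0.339 × 98.4 = 33.358 mol/min
Reaction term: ξ·ΔH°_rxn = 33.358 × -137 = -4570 kJ/min
Sensible, feed 144→25 °C: -2302.1 kJ/min
Outlet flows (mol/min): A 65.042, B 65.042, C 33.358
Sensible, products 25→260 °C: 4416.1 kJ/min
Q = ΔH = -2456 kJ/min = -40.934 kW
Heat removed = 40.934 kJ/s

Q_out = 40.9 kJ/s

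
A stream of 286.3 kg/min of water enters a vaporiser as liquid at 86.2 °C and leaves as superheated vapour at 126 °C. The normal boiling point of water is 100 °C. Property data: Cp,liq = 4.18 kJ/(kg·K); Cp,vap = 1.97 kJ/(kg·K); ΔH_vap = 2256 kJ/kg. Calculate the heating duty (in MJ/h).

Q = 40600 MJ/h

liquid 86.2→100 °C: 57.684 kJ/kg
vaporisation at 100 °C: 2256 kJ/kg
vapour 100→126 °C: 51.22 kJ/kg
Δh = 57.684 + 2256 + 51.22 = 2364.9 kJ/kg
Q = ṁ·Δh = 286.3 kg/min × 2364.9 kJ/kg = 677070 kJ/min
|Q| = 11285 kW = 40624 MJ/h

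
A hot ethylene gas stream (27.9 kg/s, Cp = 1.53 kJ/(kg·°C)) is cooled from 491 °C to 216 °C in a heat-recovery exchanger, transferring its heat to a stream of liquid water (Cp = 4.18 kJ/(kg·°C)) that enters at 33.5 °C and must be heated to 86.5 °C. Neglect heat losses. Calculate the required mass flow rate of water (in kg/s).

Heat released by hot stream: Q = 27.9 × 1.53 × (491 − 216) = 11739 kJ/s
Energy balance on cold side (adiabatic exchanger): Q = ṁ_c·Cp_c·(T_c,out − T_c,in)
ṁ_c = 11739 / [4.18 × (86.5 − 33.5)] = 52.988 kg/s

ṁ_c = 53.0 kg/s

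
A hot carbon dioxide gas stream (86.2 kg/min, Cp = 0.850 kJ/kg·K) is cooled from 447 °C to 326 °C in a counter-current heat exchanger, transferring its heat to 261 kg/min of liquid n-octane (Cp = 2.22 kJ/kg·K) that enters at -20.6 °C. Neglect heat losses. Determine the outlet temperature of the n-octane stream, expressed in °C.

Heat released by hot stream: Q = 86.2 × 0.850 × (447 − 326) = 8865.7 kJ/min
Energy balance on cold side (adiabatic exchanger): Q = ṁ_c·Cp_c·(T_c,out − T_c,in)
T_c,out = -20.6 + 8865.7/(261 × 2.22) = -5.2991 °C

T_c,out = -5.30 °C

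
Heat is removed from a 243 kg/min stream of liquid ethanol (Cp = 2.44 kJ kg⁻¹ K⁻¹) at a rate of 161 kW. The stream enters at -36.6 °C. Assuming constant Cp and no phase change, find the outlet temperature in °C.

T_out = -52.9 °C

Q = 161 kW = 9660 kJ/min
ΔT = Q/(ṁ·Cp) = 9660/(243×2.44) = 16.292 K
T_out = -36.6 − 16.292 = -52.892 °C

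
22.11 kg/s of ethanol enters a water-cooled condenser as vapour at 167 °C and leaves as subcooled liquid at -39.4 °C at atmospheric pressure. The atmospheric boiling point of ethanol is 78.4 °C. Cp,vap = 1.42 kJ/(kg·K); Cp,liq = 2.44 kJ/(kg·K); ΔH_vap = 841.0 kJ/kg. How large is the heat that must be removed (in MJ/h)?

vapour 167→78.4 °C: -125.81 kJ/kg
condensation at 78.4 °C: -841 kJ/kg
liquid 78.4→-39.4 °C: -287.43 kJ/kg
Δh = -125.81 + -841 + -287.43 = -1254.2 kJ/kg
Q = ṁ·Δh = 22.11 kg/s × -1254.2 kJ/kg = -27731 kJ/s
|Q| = 27731 kW = 99833 MJ/h

Q_c = 99800 MJ/h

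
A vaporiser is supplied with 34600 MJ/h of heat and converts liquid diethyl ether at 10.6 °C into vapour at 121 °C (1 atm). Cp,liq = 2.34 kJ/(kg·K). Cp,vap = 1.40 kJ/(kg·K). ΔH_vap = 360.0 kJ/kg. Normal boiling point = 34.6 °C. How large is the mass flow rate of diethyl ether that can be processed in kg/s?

ṁ = 17.9 kg/s

Δh = 2.34×(34.6−10.6) + 360.0 + 1.40×(121−34.6) = 537.12 kJ/kg
Q = 34600 MJ/h = 9611.1 kJ/s = 9611.1 kJ/s
ṁ = Q/Δh = 9611.1 / 537.12 = 17.894 kg/s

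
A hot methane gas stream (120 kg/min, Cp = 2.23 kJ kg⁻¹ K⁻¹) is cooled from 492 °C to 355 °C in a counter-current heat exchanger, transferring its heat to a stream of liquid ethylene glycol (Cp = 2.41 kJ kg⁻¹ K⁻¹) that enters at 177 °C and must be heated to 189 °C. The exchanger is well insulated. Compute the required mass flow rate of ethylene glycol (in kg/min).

Heat released by hot stream: Q = 120 × 2.23 × (492 − 355) = 36661 kJ/min
Energy balance on cold side (adiabatic exchanger): Q = ṁ_c·Cp_c·(T_c,out − T_c,in)
ṁ_c = 36661 / [2.41 × (189 − 177)] = 1267.7 kg/min

ṁ_c = 1270 kg/min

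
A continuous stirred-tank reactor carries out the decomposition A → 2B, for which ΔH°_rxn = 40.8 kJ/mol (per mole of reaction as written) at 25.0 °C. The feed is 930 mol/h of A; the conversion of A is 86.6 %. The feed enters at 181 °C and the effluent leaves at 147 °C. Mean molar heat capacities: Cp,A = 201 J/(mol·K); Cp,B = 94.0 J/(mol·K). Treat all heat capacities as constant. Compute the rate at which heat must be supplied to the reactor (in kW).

Extent of reaction ξ = 0.866 × 930 = 805.38 mol/h
Reaction term: ξ·ΔH°_rxn = 805.38 × 40.8 = 32860 kJ/h
Sensible, feed 181→25 °C: -29161 kJ/h
Outlet flows (mol/h): A 124.62, B 1610.8
Sensible, products 25→147 °C: 21528 kJ/h
Q = ΔH = 25227 kJ/h = 7.0074 kW
Heat supplied = 7.0074 kW

Q_in = 7.01 kW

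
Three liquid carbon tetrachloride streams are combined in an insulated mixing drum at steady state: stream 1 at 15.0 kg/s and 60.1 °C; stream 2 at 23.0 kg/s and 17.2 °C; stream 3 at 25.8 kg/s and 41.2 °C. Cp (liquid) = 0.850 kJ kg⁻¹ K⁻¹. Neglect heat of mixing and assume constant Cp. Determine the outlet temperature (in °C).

T_out = 37.0 °C

Energy balance with Q = 0: Σ ṁᵢCp,ᵢ(T_out − Tᵢ) = 0
Σ ṁᵢCp,ᵢTᵢ = 15.0×0.850×60.1 + 23.0×0.850×17.2 + 25.8×0.850×41.2 = 2006.1
Σ ṁᵢCp,ᵢ = 15.0×0.850 + 23.0×0.850 + 25.8×0.850 = 54.23
T_out = 2006.1 / 54.23 = 36.992 °C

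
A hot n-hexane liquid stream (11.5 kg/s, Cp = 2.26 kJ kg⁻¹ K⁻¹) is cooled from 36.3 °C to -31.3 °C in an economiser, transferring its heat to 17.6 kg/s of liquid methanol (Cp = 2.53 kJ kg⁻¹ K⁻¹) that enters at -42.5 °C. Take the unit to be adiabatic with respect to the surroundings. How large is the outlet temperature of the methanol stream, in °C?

Heat released by hot stream: Q = 11.5 × 2.26 × (36.3 − -31.3) = 1756.9 kJ/s
Energy balance on cold side (adiabatic exchanger): Q = ṁ_c·Cp_c·(T_c,out − T_c,in)
T_c,out = -42.5 + 1756.9/(17.6 × 2.53) = -3.0434 °C

T_c,out = -3.04 °C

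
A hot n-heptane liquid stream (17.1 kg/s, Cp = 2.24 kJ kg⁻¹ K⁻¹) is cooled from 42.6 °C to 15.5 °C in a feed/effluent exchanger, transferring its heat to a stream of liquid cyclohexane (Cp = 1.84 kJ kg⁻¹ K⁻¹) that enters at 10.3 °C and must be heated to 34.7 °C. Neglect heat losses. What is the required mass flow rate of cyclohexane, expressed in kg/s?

ṁ_c = 23.1 kg/s

Heat released by hot stream: Q = 17.1 × 2.24 × (42.6 − 15.5) = 1038 kJ/s
Energy balance on cold side (adiabatic exchanger): Q = ṁ_c·Cp_c·(T_c,out − T_c,in)
ṁ_c = 1038 / [1.84 × (34.7 − 10.3)] = 23.121 kg/s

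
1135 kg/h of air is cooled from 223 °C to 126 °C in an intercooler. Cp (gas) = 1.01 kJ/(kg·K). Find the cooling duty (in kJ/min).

Q = ṁ·Cp·ΔT = 1135 × 1.01 × (126 − 223) = -111200 kJ/h
Converting: 111200 / 3600 s = 30.888 kW
Cooling duty = 1853.3 kJ/min

Q_c = 1850 kJ/min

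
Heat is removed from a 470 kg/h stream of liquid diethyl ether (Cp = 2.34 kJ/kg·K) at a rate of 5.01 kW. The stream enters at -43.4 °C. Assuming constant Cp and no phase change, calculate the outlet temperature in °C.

Q = 5.01 kW = 18036 kJ/h
ΔT = Q/(ṁ·Cp) = 18036/(470×2.34) = 16.399 K
T_out = -43.4 − 16.399 = -59.799 °C

T_out = -59.8 °C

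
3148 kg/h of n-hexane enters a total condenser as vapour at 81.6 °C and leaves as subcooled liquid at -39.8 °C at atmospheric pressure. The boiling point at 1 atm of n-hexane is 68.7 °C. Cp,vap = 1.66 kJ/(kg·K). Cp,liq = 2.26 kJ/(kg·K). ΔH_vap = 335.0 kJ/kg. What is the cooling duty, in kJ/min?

Q_c = 31600 kJ/min

vapour 81.6→68.7 °C: -21.414 kJ/kg
condensation at 68.7 °C: -335 kJ/kg
liquid 68.7→-39.8 °C: -245.21 kJ/kg
Δh = -21.414 + -335 + -245.21 = -601.62 kJ/kg
Q = ṁ·Δh = 3148 kg/h × -601.62 kJ/kg = -1.8939e+06 kJ/h
|Q| = 526.09 kW = 31565 kJ/min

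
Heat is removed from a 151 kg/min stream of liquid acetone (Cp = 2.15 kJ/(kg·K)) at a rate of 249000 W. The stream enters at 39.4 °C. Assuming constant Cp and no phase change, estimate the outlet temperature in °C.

T_out = -6.62 °C

Q = 249000 W = 14940 kJ/min
ΔT = Q/(ṁ·Cp) = 14940/(151×2.15) = 46.019 K
T_out = 39.4 − 46.019 = -6.6188 °C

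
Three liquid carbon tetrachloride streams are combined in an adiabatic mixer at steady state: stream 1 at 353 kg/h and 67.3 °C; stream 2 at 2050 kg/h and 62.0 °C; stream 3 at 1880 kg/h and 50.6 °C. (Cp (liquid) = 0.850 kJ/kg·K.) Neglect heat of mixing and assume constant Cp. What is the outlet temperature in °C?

T_out = 57.4 °C

Adiabatic, steady state ⇒ Σ ṁᵢCp,ᵢ(T_out − Tᵢ) = 0
T_out = Σ ṁᵢCp,ᵢTᵢ / Σ ṁᵢCp,ᵢ
      = 209090 / 3640.6 = 57.433 °C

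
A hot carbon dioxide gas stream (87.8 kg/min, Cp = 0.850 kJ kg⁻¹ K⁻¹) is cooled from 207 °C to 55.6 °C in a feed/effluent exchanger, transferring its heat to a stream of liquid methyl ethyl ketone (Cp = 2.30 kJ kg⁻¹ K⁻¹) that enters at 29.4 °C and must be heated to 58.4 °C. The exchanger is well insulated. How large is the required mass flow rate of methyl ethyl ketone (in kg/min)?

Heat released by hot stream: Q = 87.8 × 0.850 × (207 − 55.6) = 11299 kJ/min
Energy balance on cold side (adiabatic exchanger): Q = ṁ_c·Cp_c·(T_c,out − T_c,in)
ṁ_c = 11299 / [2.30 × (58.4 − 29.4)] = 169.4 kg/min

ṁ_c = 169 kg/min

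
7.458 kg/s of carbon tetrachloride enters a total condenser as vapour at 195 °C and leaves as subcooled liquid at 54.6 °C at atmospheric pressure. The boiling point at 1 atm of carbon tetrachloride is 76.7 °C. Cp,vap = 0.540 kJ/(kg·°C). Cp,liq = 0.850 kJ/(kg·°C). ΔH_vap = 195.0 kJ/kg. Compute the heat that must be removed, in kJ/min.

Q_c = 124000 kJ/min

vapour 195→76.7 °C: -63.882 kJ/kg
condensation at 76.7 °C: -195 kJ/kg
liquid 76.7→54.6 °C: -18.785 kJ/kg
Δh = -63.882 + -195 + -18.785 = -277.67 kJ/kg
Q = ṁ·Δh = 7.458 kg/s × -277.67 kJ/kg = -2070.8 kJ/s
|Q| = 2070.8 kW = 124250 kJ/min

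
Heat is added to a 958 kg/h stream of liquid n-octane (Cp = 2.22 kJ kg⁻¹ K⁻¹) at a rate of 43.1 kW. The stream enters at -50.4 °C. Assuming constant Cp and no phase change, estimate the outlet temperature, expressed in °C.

T_out = 22.6 °C

Q = 43.1 kW = 155160 kJ/h
ΔT = Q/(ṁ·Cp) = 155160/(958×2.22) = 72.956 K
T_out = -50.4 + 72.956 = 22.556 °C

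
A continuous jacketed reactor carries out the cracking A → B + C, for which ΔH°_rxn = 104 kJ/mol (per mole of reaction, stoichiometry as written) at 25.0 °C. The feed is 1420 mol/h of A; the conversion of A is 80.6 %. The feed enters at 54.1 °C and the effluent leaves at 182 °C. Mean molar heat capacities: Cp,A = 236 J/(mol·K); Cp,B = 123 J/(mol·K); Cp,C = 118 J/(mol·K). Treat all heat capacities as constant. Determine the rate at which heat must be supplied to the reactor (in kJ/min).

Extent of reaction ξ = 0.806 × 1420 = 1144.5 mol/h
Reaction term: ξ·ΔH°_rxn = 1144.5 × 104 = 119030 kJ/h
Sensible, feed 54.1→25 °C: -9752 kJ/h
Outlet flows (mol/h): A 275.48, B 1144.5, C 1144.5
Sensible, products 25→182 °C: 53512 kJ/h
Q = ΔH = 162790 kJ/h = 45.22 kW
Heat supplied = 2713.2 kJ/min

Q_in = 2710 kJ/min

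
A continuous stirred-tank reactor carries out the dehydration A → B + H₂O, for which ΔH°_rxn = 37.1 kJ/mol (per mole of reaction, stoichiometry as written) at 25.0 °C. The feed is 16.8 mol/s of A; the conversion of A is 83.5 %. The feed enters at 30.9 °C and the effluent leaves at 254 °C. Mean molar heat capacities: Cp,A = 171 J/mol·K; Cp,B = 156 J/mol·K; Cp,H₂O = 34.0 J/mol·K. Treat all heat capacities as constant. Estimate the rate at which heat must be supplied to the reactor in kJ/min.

Q_in = 73300 kJ/min

Extent of reaction ξ = 0.835 × 16.8 = 14.028 mol/s
Reaction term: ξ·ΔH°_rxn = 14.028 × 37.1 = 520.44 kJ/s
Sensible, feed 30.9→25 °C: -16.95 kJ/s
Outlet flows (mol/s): A 2.772, B 14.028, H₂O 14.028
Sensible, products 25→254 °C: 718.91 kJ/s
Q = ΔH = 1222.4 kJ/s = 1222.4 kW
Heat supplied = 73344 kJ/min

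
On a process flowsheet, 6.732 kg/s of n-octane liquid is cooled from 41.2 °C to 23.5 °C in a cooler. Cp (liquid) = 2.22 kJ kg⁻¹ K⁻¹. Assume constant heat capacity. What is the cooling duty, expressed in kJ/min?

Q_c = 15900 kJ/min

Q = ṁ·Cp·ΔT = 6.732 × 2.22 × (23.5 − 41.2) = -264.53 kJ/s
Cooling duty = 15872 kJ/min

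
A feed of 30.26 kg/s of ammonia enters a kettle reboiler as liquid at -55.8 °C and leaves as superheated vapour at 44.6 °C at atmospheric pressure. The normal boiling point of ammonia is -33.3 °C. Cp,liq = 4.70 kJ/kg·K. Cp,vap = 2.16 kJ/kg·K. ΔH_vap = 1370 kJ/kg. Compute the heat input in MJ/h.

liquid -55.8→-33.3 °C: 105.75 kJ/kg
vaporisation at -33.3 °C: 1370 kJ/kg
vapour -33.3→44.6 °C: 168.26 kJ/kg
Δh = 105.75 + 1370 + 168.26 = 1644 kJ/kg
Q = ṁ·Δh = 30.26 kg/s × 1644 kJ/kg = 49748 kJ/s
|Q| = 49748 kW = 179090 MJ/h

Q = 179000 MJ/h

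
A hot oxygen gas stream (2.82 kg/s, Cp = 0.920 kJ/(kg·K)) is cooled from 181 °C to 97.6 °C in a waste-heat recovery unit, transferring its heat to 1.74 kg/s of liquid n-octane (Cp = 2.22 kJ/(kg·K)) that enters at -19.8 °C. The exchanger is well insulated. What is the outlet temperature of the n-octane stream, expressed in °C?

T_c,out = 36.2 °C

Heat released by hot stream: Q = 2.82 × 0.920 × (181 − 97.6) = 216.37 kJ/s
Energy balance on cold side (adiabatic exchanger): Q = ṁ_c·Cp_c·(T_c,out − T_c,in)
T_c,out = -19.8 + 216.37/(1.74 × 2.22) = 36.215 °C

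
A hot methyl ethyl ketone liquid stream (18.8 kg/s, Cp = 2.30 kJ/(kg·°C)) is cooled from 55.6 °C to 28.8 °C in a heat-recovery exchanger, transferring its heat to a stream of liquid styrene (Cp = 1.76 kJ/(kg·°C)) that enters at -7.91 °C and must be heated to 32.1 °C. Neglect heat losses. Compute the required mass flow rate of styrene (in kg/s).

Heat released by hot stream: Q = 18.8 × 2.30 × (55.6 − 28.8) = 1158.8 kJ/s
Energy balance on cold side (adiabatic exchanger): Q = ṁ_c·Cp_c·(T_c,out − T_c,in)
ṁ_c = 1158.8 / [1.76 × (32.1 − -7.91)] = 16.457 kg/s

ṁ_c = 16.5 kg/s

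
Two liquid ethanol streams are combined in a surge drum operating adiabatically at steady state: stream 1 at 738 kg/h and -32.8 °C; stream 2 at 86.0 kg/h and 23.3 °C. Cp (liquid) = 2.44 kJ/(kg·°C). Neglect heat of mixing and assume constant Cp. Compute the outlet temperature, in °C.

T_out = -26.9 °C

Energy balance with Q = 0: Σ ṁᵢCp,ᵢ(T_out − Tᵢ) = 0
T_out = Σ ṁᵢCp,ᵢTᵢ / Σ ṁᵢCp,ᵢ
      = -54174 / 2010.6 = -26.945 °C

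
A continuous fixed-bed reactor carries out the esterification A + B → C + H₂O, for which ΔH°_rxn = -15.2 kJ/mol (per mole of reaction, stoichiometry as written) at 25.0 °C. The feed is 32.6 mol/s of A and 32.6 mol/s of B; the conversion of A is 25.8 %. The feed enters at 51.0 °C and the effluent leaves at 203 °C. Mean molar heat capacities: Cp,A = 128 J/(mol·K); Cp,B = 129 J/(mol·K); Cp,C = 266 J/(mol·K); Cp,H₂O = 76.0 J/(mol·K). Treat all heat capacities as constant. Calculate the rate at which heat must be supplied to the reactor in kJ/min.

Q_in = 76400 kJ/min

Extent of reaction ξ = 0.258 × 32.6 = 8.4108 mol/s
Reaction term: ξ·ΔH°_rxn = 8.4108 × -15.2 = -127.84 kJ/s
Sensible, feed 51.0→25 °C: -217.83 kJ/s
Outlet flows (mol/s): A 24.189, B 24.189, C 8.4108, H₂O 8.4108
Sensible, products 25→203 °C: 1618.6 kJ/s
Q = ΔH = 1272.9 kJ/s = 1272.9 kW
Heat supplied = 76374 kJ/min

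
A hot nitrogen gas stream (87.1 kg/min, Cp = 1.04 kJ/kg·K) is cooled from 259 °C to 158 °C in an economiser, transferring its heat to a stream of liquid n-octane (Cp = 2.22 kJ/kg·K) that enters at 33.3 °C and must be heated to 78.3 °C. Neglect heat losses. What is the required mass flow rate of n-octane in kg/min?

Heat released by hot stream: Q = 87.1 × 1.04 × (259 − 158) = 9149 kJ/min
Energy balance on cold side (adiabatic exchanger): Q = ṁ_c·Cp_c·(T_c,out − T_c,in)
ṁ_c = 9149 / [2.22 × (78.3 − 33.3)] = 91.581 kg/min

ṁ_c = 91.6 kg/min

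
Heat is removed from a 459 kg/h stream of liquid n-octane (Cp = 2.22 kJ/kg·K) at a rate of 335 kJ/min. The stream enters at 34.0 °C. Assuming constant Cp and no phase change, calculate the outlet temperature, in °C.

Q = 335 kJ/min = 20100 kJ/h
ΔT = Q/(ṁ·Cp) = 20100/(459×2.22) = 19.726 K
T_out = 34.0 − 19.726 = 14.274 °C

T_out = 14.3 °C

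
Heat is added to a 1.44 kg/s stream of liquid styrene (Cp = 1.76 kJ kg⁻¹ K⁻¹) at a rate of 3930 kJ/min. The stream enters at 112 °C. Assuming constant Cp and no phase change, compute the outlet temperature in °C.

Q = 3930 kJ/min = 65.5 kJ/s
ΔT = Q/(ṁ·Cp) = 65.5/(1.44×1.76) = 25.844 K
T_out = 112 + 25.844 = 137.84 °C

T_out = 138 °C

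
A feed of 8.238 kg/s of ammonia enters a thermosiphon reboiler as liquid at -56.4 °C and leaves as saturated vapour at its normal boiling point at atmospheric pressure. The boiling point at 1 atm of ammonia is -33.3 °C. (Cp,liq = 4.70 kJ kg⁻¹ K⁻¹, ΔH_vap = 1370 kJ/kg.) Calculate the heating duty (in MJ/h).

Q = 43800 MJ/h

liquid -56.4→-33.3 °C: 108.57 kJ/kg
vaporisation at -33.3 °C: 1370 kJ/kg
Δh = 108.57 + 1370 = 1478.6 kJ/kg
Q = ṁ·Δh = 8.238 kg/s × 1478.6 kJ/kg = 12180 kJ/s
|Q| = 12180 kW = 43850 MJ/h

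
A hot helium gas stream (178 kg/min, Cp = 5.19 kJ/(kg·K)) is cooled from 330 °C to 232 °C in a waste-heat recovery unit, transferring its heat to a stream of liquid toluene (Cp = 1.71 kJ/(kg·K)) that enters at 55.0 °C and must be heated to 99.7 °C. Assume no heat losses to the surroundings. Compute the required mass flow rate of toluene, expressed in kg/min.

ṁ_c = 1180 kg/min

Heat released by hot stream: Q = 178 × 5.19 × (330 − 232) = 90534 kJ/min
Energy balance on cold side (adiabatic exchanger): Q = ṁ_c·Cp_c·(T_c,out − T_c,in)
ṁ_c = 90534 / [1.71 × (99.7 − 55.0)] = 1184.4 kg/min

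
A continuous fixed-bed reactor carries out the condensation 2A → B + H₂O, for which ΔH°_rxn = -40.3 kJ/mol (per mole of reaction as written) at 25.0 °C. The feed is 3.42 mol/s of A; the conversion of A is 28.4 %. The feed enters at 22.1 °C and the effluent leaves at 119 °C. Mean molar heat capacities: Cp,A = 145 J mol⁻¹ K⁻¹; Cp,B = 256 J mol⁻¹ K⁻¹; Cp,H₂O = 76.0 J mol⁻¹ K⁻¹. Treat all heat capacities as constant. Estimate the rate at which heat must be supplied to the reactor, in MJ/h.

Q_in = 109 MJ/h

Extent of reaction ξ = 0.284 × 3.42 / 2 = 0.48564 mol/s
Reaction term: ξ·ΔH°_rxn = 0.48564 × -40.3 = -19.571 kJ/s
Sensible, feed 22.1→25 °C: 1.4381 kJ/s
Outlet flows (mol/s): A 2.4487, B 0.48564, H₂O 0.48564
Sensible, products 25→119 °C: 48.532 kJ/s
Q = ΔH = 30.399 kJ/s = 30.399 kW
Heat supplied = 109.44 MJ/h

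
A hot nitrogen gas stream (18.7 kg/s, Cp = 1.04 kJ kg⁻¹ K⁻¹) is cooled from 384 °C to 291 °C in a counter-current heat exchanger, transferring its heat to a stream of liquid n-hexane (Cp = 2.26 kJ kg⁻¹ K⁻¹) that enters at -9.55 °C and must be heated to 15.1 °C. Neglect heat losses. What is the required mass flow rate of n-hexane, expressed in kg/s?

Heat released by hot stream: Q = 18.7 × 1.04 × (384 − 291) = 1808.7 kJ/s
Energy balance on cold side (adiabatic exchanger): Q = ṁ_c·Cp_c·(T_c,out − T_c,in)
ṁ_c = 1808.7 / [2.26 × (15.1 − -9.55)] = 32.466 kg/s

ṁ_c = 32.5 kg/s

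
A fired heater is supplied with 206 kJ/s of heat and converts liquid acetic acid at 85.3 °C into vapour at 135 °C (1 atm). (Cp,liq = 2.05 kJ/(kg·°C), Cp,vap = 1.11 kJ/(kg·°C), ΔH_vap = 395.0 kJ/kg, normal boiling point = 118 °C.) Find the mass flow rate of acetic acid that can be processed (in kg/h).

Δh = 2.05×(118−85.3) + 395.0 + 1.11×(135−118) = 480.9 kJ/kg
Q = 206 kJ/s = 206 kJ/s = 741600 kJ/h
ṁ = Q/Δh = 741600 / 480.9 = 1542.1 kg/h

ṁ = 1540 kg/h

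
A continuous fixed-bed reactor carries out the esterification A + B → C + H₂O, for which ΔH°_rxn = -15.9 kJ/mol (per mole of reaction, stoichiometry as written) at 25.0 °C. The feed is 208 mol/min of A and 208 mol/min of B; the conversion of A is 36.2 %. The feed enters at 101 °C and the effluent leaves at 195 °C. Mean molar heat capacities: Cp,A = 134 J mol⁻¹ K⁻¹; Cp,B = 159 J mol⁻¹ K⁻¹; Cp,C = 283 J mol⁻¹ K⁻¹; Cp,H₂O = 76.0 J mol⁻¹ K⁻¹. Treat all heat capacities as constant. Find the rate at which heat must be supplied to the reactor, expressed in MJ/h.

Extent of reaction ξ = 0.362 × 208 = 75.296 mol/min
Reaction term: ξ·ΔH°_rxn = 75.296 × -15.9 = -1197.2 kJ/min
Sensible, feed 101→25 °C: -4631.7 kJ/min
Outlet flows (mol/min): A 132.7, B 132.7, C 75.296, H₂O 75.296
Sensible, products 25→195 °C: 11205 kJ/min
Q = ΔH = 5376.4 kJ/min = 89.606 kW
Heat supplied = 322.58 MJ/h

Q_in = 323 MJ/h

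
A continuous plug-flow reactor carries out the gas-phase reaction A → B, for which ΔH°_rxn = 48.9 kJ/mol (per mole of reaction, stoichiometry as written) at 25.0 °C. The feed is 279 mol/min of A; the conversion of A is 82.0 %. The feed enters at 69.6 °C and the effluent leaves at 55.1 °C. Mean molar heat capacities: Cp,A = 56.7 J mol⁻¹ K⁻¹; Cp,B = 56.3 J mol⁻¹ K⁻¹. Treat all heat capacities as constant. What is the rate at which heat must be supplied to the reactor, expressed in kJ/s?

Q_in = 183 kJ/s

Extent of reaction ξ = 0.820 × 279 = 228.78 mol/min
Reaction term: ξ·ΔH°_rxn = 228.78 × 48.9 = 11187 kJ/min
Sensible, feed 69.6→25 °C: -705.54 kJ/min
Outlet flows (mol/min): A 50.22, B 228.78
Sensible, products 25→55.1 °C: 473.41 kJ/min
Q = ΔH = 10955 kJ/min = 182.59 kW
Heat supplied = 182.59 kJ/s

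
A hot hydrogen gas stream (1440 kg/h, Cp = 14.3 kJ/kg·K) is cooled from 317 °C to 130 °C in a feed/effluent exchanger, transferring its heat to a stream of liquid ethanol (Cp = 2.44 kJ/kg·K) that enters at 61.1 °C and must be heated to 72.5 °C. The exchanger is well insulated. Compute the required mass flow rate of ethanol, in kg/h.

Heat released by hot stream: Q = 1440 × 14.3 × (317 − 130) = 3.8507e+06 kJ/h
Energy balance on cold side (adiabatic exchanger): Q = ṁ_c·Cp_c·(T_c,out − T_c,in)
ṁ_c = 3.8507e+06 / [2.44 × (72.5 − 61.1)] = 138430 kg/h

ṁ_c = 138000 kg/h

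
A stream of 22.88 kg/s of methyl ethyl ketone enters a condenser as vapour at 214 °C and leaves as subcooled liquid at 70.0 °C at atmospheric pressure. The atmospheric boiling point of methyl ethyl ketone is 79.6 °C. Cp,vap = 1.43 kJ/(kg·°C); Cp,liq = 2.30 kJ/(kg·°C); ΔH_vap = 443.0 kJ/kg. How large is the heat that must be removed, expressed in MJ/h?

Q_c = 54100 MJ/h

vapour 214→79.6 °C: -192.19 kJ/kg
condensation at 79.6 °C: -443 kJ/kg
liquid 79.6→70.0 °C: -22.08 kJ/kg
Δh = -192.19 + -443 + -22.08 = -657.27 kJ/kg
Q = ṁ·Δh = 22.88 kg/s × -657.27 kJ/kg = -15038 kJ/s
|Q| = 15038 kW = 54138 MJ/h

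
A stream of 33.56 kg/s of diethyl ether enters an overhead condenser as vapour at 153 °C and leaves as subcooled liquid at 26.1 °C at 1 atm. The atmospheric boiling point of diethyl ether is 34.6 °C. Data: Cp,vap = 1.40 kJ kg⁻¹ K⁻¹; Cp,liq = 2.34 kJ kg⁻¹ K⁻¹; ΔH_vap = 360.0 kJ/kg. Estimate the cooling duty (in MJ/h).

Q_c = 65900 MJ/h

vapour 153→34.6 °C: -165.76 kJ/kg
condensation at 34.6 °C: -360 kJ/kg
liquid 34.6→26.1 °C: -19.89 kJ/kg
Δh = -165.76 + -360 + -19.89 = -545.65 kJ/kg
Q = ṁ·Δh = 33.56 kg/s × -545.65 kJ/kg = -18312 kJ/s
|Q| = 18312 kW = 65923 MJ/h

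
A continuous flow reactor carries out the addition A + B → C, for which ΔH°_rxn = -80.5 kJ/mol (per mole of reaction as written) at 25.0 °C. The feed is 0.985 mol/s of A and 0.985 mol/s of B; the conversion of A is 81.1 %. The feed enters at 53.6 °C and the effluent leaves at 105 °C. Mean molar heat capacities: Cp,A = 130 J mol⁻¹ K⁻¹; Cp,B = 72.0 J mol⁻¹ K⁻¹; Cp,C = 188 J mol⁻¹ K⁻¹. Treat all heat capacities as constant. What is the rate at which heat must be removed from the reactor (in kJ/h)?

Extent of reaction ξ = 0.811 × 0.985 = 0.79884 mol/s
Reaction term: ξ·ΔH°_rxn = 0.79884 × -80.5 = -64.306 kJ/s
Sensible, feed 53.6→25 °C: -5.6905 kJ/s
Outlet flows (mol/s): A 0.18616, B 0.18616, C 0.79884
Sensible, products 25→105 °C: 15.023 kJ/s
Q = ΔH = -54.974 kJ/s = -54.974 kW
Heat removed = 197910 kJ/h

Q_out = 198000 kJ/h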